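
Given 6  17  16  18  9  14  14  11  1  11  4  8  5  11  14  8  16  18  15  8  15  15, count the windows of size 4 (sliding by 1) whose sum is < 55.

6 17 16 18 → sum 57
17 16 18 9 → sum 60
16 18 9 14 → sum 57
18 9 14 14 → sum 55
9 14 14 11 → sum 48  < 55 ✓
14 14 11 1 → sum 40  < 55 ✓
14 11 1 11 → sum 37  < 55 ✓
11 1 11 4 → sum 27  < 55 ✓
1 11 4 8 → sum 24  < 55 ✓
11 4 8 5 → sum 28  < 55 ✓
4 8 5 11 → sum 28  < 55 ✓
8 5 11 14 → sum 38  < 55 ✓
5 11 14 8 → sum 38  < 55 ✓
11 14 8 16 → sum 49  < 55 ✓
14 8 16 18 → sum 56
8 16 18 15 → sum 57
16 18 15 8 → sum 57
18 15 8 15 → sum 56
15 8 15 15 → sum 53  < 55 ✓
11 windows satisfy the condition.

11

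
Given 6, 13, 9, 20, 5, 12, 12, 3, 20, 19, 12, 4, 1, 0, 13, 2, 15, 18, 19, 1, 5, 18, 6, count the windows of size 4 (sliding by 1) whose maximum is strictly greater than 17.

6 13 9 20 → max 20  > 17 ✓
13 9 20 5 → max 20  > 17 ✓
9 20 5 12 → max 20  > 17 ✓
20 5 12 12 → max 20  > 17 ✓
5 12 12 3 → max 12
12 12 3 20 → max 20  > 17 ✓
12 3 20 19 → max 20  > 17 ✓
3 20 19 12 → max 20  > 17 ✓
20 19 12 4 → max 20  > 17 ✓
19 12 4 1 → max 19  > 17 ✓
12 4 1 0 → max 12
4 1 0 13 → max 13
1 0 13 2 → max 13
0 13 2 15 → max 15
13 2 15 18 → max 18  > 17 ✓
2 15 18 19 → max 19  > 17 ✓
15 18 19 1 → max 19  > 17 ✓
18 19 1 5 → max 19  > 17 ✓
19 1 5 18 → max 19  > 17 ✓
1 5 18 6 → max 18  > 17 ✓
15 windows satisfy the condition.

15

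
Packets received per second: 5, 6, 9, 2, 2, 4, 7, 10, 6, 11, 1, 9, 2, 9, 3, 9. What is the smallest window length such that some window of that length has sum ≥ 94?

add 5: running sum 5 < 94
add 6: running sum 11 < 94
add 9: running sum 20 < 94
add 2: running sum 22 < 94
add 2: running sum 24 < 94
add 4: running sum 28 < 94
add 7: running sum 35 < 94
add 10: running sum 45 < 94
add 6: running sum 51 < 94
add 11: running sum 62 < 94
add 1: running sum 63 < 94
add 9: running sum 72 < 94
add 2: running sum 74 < 94
add 9: running sum 83 < 94
add 3: running sum 86 < 94
add 9: shortest ending here [5, 6, 9, 2, 2, 4, 7, 10, 6, 11, 1, 9, 2, 9, 3, 9] sum 95, len 16
Shortest qualifying length: 16.

16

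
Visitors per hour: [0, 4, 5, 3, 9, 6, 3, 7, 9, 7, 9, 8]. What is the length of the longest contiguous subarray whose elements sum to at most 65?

11

Extend to the right; shrink from the left whenever the sum exceeds 65:
[0] sum 0 len 1
[0, 4] sum 4 len 2
[0, 4, 5] sum 9 len 3
[0, 4, 5, 3] sum 12 len 4
[0, 4, 5, 3, 9] sum 21 len 5
[0, 4, 5, 3, 9, 6] sum 27 len 6
[0, 4, 5, 3, 9, 6, 3] sum 30 len 7
[0, 4, 5, 3, 9, 6, 3, 7] sum 37 len 8
[0, 4, 5, 3, 9, 6, 3, 7, 9] sum 46 len 9
[0, 4, 5, 3, 9, 6, 3, 7, 9, 7] sum 53 len 10
[0, 4, 5, 3, 9, 6, 3, 7, 9, 7, 9] sum 62 len 11
[3, 9, 6, 3, 7, 9, 7, 9, 8] sum 61 len 9
Longest length seen: 11.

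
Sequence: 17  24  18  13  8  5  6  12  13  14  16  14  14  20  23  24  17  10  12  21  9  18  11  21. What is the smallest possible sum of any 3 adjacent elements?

(17, 24, 18) → sum 59
(24, 18, 13) → sum 55
(18, 13, 8) → sum 39
(13, 8, 5) → sum 26
(8, 5, 6) → sum 19
(5, 6, 12) → sum 23
(6, 12, 13) → sum 31
(12, 13, 14) → sum 39
(13, 14, 16) → sum 43
(14, 16, 14) → sum 44
(16, 14, 14) → sum 44
(14, 14, 20) → sum 48
(14, 20, 23) → sum 57
(20, 23, 24) → sum 67
(23, 24, 17) → sum 64
(24, 17, 10) → sum 51
(17, 10, 12) → sum 39
(10, 12, 21) → sum 43
(12, 21, 9) → sum 42
(21, 9, 18) → sum 48
(9, 18, 11) → sum 38
(18, 11, 21) → sum 50
Smallest of these is 19.

19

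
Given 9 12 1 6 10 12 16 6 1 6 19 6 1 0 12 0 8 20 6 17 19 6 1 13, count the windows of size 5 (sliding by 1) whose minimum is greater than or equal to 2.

3

(9, 12, 1, 6, 10) → min 1
(12, 1, 6, 10, 12) → min 1
(1, 6, 10, 12, 16) → min 1
(6, 10, 12, 16, 6) → min 6  ≥ 2 ✓
(10, 12, 16, 6, 1) → min 1
(12, 16, 6, 1, 6) → min 1
(16, 6, 1, 6, 19) → min 1
(6, 1, 6, 19, 6) → min 1
(1, 6, 19, 6, 1) → min 1
(6, 19, 6, 1, 0) → min 0
(19, 6, 1, 0, 12) → min 0
(6, 1, 0, 12, 0) → min 0
(1, 0, 12, 0, 8) → min 0
(0, 12, 0, 8, 20) → min 0
(12, 0, 8, 20, 6) → min 0
(0, 8, 20, 6, 17) → min 0
(8, 20, 6, 17, 19) → min 6  ≥ 2 ✓
(20, 6, 17, 19, 6) → min 6  ≥ 2 ✓
(6, 17, 19, 6, 1) → min 1
(17, 19, 6, 1, 13) → min 1
3 windows satisfy the condition.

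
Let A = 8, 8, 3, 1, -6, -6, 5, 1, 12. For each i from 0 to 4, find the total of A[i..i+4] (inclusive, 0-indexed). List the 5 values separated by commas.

(8, 8, 3, 1, -6) → sum 14
(8, 3, 1, -6, -6) → sum 0
(3, 1, -6, -6, 5) → sum -3
(1, -6, -6, 5, 1) → sum -5
(-6, -6, 5, 1, 12) → sum 6

14, 0, -3, -5, 6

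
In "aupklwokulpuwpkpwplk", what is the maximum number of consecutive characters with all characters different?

7

add a: [a] len 1
add u: [a, u] len 2
add p: [a, u, p] len 3
add k: [a, u, p, k] len 4
add l: [a, u, p, k, l] len 5
add w: [a, u, p, k, l, w] len 6
add o: [a, u, p, k, l, w, o] len 7
add k (repeat k, move left end past it): [l, w, o, k] len 4
add u: [l, w, o, k, u] len 5
add l (repeat l, move left end past it): [w, o, k, u, l] len 5
add p: [w, o, k, u, l, p] len 6
add u (repeat u, move left end past it): [l, p, u] len 3
add w: [l, p, u, w] len 4
add p (repeat p, move left end past it): [u, w, p] len 3
add k: [u, w, p, k] len 4
add p (repeat p, move left end past it): [k, p] len 2
add w: [k, p, w] len 3
add p (repeat p, move left end past it): [w, p] len 2
add l: [w, p, l] len 3
add k: [w, p, l, k] len 4
Longest all-distinct length: 7.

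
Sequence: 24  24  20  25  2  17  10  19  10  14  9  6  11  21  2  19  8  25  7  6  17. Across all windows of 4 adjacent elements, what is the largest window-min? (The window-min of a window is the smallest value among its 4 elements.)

(24, 24, 20, 25) → min 20
(24, 20, 25, 2) → min 2
(20, 25, 2, 17) → min 2
(25, 2, 17, 10) → min 2
(2, 17, 10, 19) → min 2
(17, 10, 19, 10) → min 10
(10, 19, 10, 14) → min 10
(19, 10, 14, 9) → min 9
(10, 14, 9, 6) → min 6
(14, 9, 6, 11) → min 6
(9, 6, 11, 21) → min 6
(6, 11, 21, 2) → min 2
(11, 21, 2, 19) → min 2
(21, 2, 19, 8) → min 2
(2, 19, 8, 25) → min 2
(19, 8, 25, 7) → min 7
(8, 25, 7, 6) → min 6
(25, 7, 6, 17) → min 6
Largest of these is 20.

20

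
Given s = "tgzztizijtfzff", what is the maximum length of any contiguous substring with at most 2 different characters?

add t: window [t] (1 distinct), len 1
add g: window [t, g] (2 distinct), len 2
add z: window [g, z] (2 distinct), len 2
add z: window [g, z, z] (2 distinct), len 3
add t: window [z, z, t] (2 distinct), len 3
add i: window [t, i] (2 distinct), len 2
add z: window [i, z] (2 distinct), len 2
add i: window [i, z, i] (2 distinct), len 3
add j: window [i, j] (2 distinct), len 2
add t: window [j, t] (2 distinct), len 2
add f: window [t, f] (2 distinct), len 2
add z: window [f, z] (2 distinct), len 2
add f: window [f, z, f] (2 distinct), len 3
add f: window [f, z, f, f] (2 distinct), len 4
Longest length with ≤2 distinct: 4.

4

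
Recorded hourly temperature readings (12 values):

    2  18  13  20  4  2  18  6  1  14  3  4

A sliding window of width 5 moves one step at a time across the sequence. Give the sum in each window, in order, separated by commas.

57, 57, 57, 50, 31, 41, 42, 28

(2, 18, 13, 20, 4) → sum 57
(18, 13, 20, 4, 2) → sum 57
(13, 20, 4, 2, 18) → sum 57
(20, 4, 2, 18, 6) → sum 50
(4, 2, 18, 6, 1) → sum 31
(2, 18, 6, 1, 14) → sum 41
(18, 6, 1, 14, 3) → sum 42
(6, 1, 14, 3, 4) → sum 28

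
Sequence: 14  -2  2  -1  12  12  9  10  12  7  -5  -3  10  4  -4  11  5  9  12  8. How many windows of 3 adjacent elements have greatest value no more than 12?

14 -2 2 → max 14
-2 2 -1 → max 2  ≤ 12 ✓
2 -1 12 → max 12  ≤ 12 ✓
-1 12 12 → max 12  ≤ 12 ✓
12 12 9 → max 12  ≤ 12 ✓
12 9 10 → max 12  ≤ 12 ✓
9 10 12 → max 12  ≤ 12 ✓
10 12 7 → max 12  ≤ 12 ✓
12 7 -5 → max 12  ≤ 12 ✓
7 -5 -3 → max 7  ≤ 12 ✓
-5 -3 10 → max 10  ≤ 12 ✓
-3 10 4 → max 10  ≤ 12 ✓
10 4 -4 → max 10  ≤ 12 ✓
4 -4 11 → max 11  ≤ 12 ✓
-4 11 5 → max 11  ≤ 12 ✓
11 5 9 → max 11  ≤ 12 ✓
5 9 12 → max 12  ≤ 12 ✓
9 12 8 → max 12  ≤ 12 ✓
17 windows satisfy the condition.

17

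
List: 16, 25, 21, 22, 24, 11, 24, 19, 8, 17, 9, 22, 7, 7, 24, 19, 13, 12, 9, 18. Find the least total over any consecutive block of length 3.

[16, 25, 21] → sum 62
[25, 21, 22] → sum 68
[21, 22, 24] → sum 67
[22, 24, 11] → sum 57
[24, 11, 24] → sum 59
[11, 24, 19] → sum 54
[24, 19, 8] → sum 51
[19, 8, 17] → sum 44
[8, 17, 9] → sum 34
[17, 9, 22] → sum 48
[9, 22, 7] → sum 38
[22, 7, 7] → sum 36
[7, 7, 24] → sum 38
[7, 24, 19] → sum 50
[24, 19, 13] → sum 56
[19, 13, 12] → sum 44
[13, 12, 9] → sum 34
[12, 9, 18] → sum 39
Least of these is 34.

34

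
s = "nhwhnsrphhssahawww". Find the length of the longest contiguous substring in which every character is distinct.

6

add n: [n] len 1
add h: [n, h] len 2
add w: [n, h, w] len 3
add h (repeat h, move left end past it): [w, h] len 2
add n: [w, h, n] len 3
add s: [w, h, n, s] len 4
add r: [w, h, n, s, r] len 5
add p: [w, h, n, s, r, p] len 6
add h (repeat h, move left end past it): [n, s, r, p, h] len 5
add h (repeat h, move left end past it): [h] len 1
add s: [h, s] len 2
add s (repeat s, move left end past it): [s] len 1
add a: [s, a] len 2
add h: [s, a, h] len 3
add a (repeat a, move left end past it): [h, a] len 2
add w: [h, a, w] len 3
add w (repeat w, move left end past it): [w] len 1
add w (repeat w, move left end past it): [w] len 1
Longest all-distinct length: 6.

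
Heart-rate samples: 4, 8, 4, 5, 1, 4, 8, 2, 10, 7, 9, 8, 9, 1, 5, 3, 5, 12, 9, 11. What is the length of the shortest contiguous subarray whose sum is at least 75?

11

add 4: running sum 4 < 75
add 8: running sum 12 < 75
add 4: running sum 16 < 75
add 5: running sum 21 < 75
add 1: running sum 22 < 75
add 4: running sum 26 < 75
add 8: running sum 34 < 75
add 2: running sum 36 < 75
add 10: running sum 46 < 75
add 7: running sum 53 < 75
add 9: running sum 62 < 75
add 8: running sum 70 < 75
end 12: [8, 4, 5, 1, 4, 8, 2, 10, 7, 9, 8, 9] sum 75, len 12
end 13: [8, 4, 5, 1, 4, 8, 2, 10, 7, 9, 8, 9, 1] sum 76, len 13
end 14: [8, 4, 5, 1, 4, 8, 2, 10, 7, 9, 8, 9, 1, 5] sum 81, len 14
end 15: [4, 5, 1, 4, 8, 2, 10, 7, 9, 8, 9, 1, 5, 3] sum 76, len 14
end 16: [5, 1, 4, 8, 2, 10, 7, 9, 8, 9, 1, 5, 3, 5] sum 77, len 14
end 17: [8, 2, 10, 7, 9, 8, 9, 1, 5, 3, 5, 12] sum 79, len 12
end 18: [10, 7, 9, 8, 9, 1, 5, 3, 5, 12, 9] sum 78, len 11
end 19: [7, 9, 8, 9, 1, 5, 3, 5, 12, 9, 11] sum 79, len 11
Shortest qualifying length: 11.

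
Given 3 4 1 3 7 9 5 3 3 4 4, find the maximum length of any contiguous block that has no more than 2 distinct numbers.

4

[3] 1 distinct, len 1
[3, 4] 2 distinct, len 2
[4, 1] 2 distinct, len 2
[1, 3] 2 distinct, len 2
[3, 7] 2 distinct, len 2
[7, 9] 2 distinct, len 2
[9, 5] 2 distinct, len 2
[5, 3] 2 distinct, len 2
[5, 3, 3] 2 distinct, len 3
[3, 3, 4] 2 distinct, len 3
[3, 3, 4, 4] 2 distinct, len 4
Longest length with ≤2 distinct: 4.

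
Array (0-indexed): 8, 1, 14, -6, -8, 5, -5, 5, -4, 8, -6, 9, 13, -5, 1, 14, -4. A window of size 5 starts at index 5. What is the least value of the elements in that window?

-5

Elements at indices 5..9: 5, -5, 5, -4, 8
min(5, -5, 5, -4, 8) = -5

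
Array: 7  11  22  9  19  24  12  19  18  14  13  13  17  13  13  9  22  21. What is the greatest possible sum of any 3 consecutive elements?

(7, 11, 22) → sum 40
(11, 22, 9) → sum 42
(22, 9, 19) → sum 50
(9, 19, 24) → sum 52
(19, 24, 12) → sum 55
(24, 12, 19) → sum 55
(12, 19, 18) → sum 49
(19, 18, 14) → sum 51
(18, 14, 13) → sum 45
(14, 13, 13) → sum 40
(13, 13, 17) → sum 43
(13, 17, 13) → sum 43
(17, 13, 13) → sum 43
(13, 13, 9) → sum 35
(13, 9, 22) → sum 44
(9, 22, 21) → sum 52
Greatest of these is 55.

55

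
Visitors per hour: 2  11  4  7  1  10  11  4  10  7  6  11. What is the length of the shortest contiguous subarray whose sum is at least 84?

Extend right; whenever the sum reaches 84, record the length and shrink from the left:
add 2: running sum 2 < 84
add 11: running sum 13 < 84
add 4: running sum 17 < 84
add 7: running sum 24 < 84
add 1: running sum 25 < 84
add 10: running sum 35 < 84
add 11: running sum 46 < 84
add 4: running sum 50 < 84
add 10: running sum 60 < 84
add 7: running sum 67 < 84
add 6: running sum 73 < 84
end 11: [2, 11, 4, 7, 1, 10, 11, 4, 10, 7, 6, 11] sum 84, len 12
Shortest qualifying length: 12.

12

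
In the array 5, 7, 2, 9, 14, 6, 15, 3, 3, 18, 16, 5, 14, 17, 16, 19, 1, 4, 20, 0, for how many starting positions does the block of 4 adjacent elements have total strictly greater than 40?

(5, 7, 2, 9) → sum 23
(7, 2, 9, 14) → sum 32
(2, 9, 14, 6) → sum 31
(9, 14, 6, 15) → sum 44  > 40 ✓
(14, 6, 15, 3) → sum 38
(6, 15, 3, 3) → sum 27
(15, 3, 3, 18) → sum 39
(3, 3, 18, 16) → sum 40
(3, 18, 16, 5) → sum 42  > 40 ✓
(18, 16, 5, 14) → sum 53  > 40 ✓
(16, 5, 14, 17) → sum 52  > 40 ✓
(5, 14, 17, 16) → sum 52  > 40 ✓
(14, 17, 16, 19) → sum 66  > 40 ✓
(17, 16, 19, 1) → sum 53  > 40 ✓
(16, 19, 1, 4) → sum 40
(19, 1, 4, 20) → sum 44  > 40 ✓
(1, 4, 20, 0) → sum 25
8 windows satisfy the condition.

8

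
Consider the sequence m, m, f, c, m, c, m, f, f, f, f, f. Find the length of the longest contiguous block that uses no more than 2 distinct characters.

6

add m: window [m] (1 distinct), len 1
add m: window [m, m] (1 distinct), len 2
add f: window [m, m, f] (2 distinct), len 3
add c: window [f, c] (2 distinct), len 2
add m: window [c, m] (2 distinct), len 2
add c: window [c, m, c] (2 distinct), len 3
add m: window [c, m, c, m] (2 distinct), len 4
add f: window [m, f] (2 distinct), len 2
add f: window [m, f, f] (2 distinct), len 3
add f: window [m, f, f, f] (2 distinct), len 4
add f: window [m, f, f, f, f] (2 distinct), len 5
add f: window [m, f, f, f, f, f] (2 distinct), len 6
Longest length with ≤2 distinct: 6.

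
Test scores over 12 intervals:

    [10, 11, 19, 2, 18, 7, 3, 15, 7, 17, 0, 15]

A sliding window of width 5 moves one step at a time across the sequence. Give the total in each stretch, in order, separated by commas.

60, 57, 49, 45, 50, 49, 42, 54

[10, 11, 19, 2, 18] → sum 60
[11, 19, 2, 18, 7] → sum 57
[19, 2, 18, 7, 3] → sum 49
[2, 18, 7, 3, 15] → sum 45
[18, 7, 3, 15, 7] → sum 50
[7, 3, 15, 7, 17] → sum 49
[3, 15, 7, 17, 0] → sum 42
[15, 7, 17, 0, 15] → sum 54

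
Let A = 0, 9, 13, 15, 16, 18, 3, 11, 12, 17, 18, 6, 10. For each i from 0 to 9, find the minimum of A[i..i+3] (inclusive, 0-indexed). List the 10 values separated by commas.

0 9 13 15 → min 0
9 13 15 16 → min 9
13 15 16 18 → min 13
15 16 18 3 → min 3
16 18 3 11 → min 3
18 3 11 12 → min 3
3 11 12 17 → min 3
11 12 17 18 → min 11
12 17 18 6 → min 6
17 18 6 10 → min 6

0, 9, 13, 3, 3, 3, 3, 11, 6, 6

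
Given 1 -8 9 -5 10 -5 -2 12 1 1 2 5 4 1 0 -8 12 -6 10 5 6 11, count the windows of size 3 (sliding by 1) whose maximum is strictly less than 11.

(1, -8, 9) → max 9  < 11 ✓
(-8, 9, -5) → max 9  < 11 ✓
(9, -5, 10) → max 10  < 11 ✓
(-5, 10, -5) → max 10  < 11 ✓
(10, -5, -2) → max 10  < 11 ✓
(-5, -2, 12) → max 12
(-2, 12, 1) → max 12
(12, 1, 1) → max 12
(1, 1, 2) → max 2  < 11 ✓
(1, 2, 5) → max 5  < 11 ✓
(2, 5, 4) → max 5  < 11 ✓
(5, 4, 1) → max 5  < 11 ✓
(4, 1, 0) → max 4  < 11 ✓
(1, 0, -8) → max 1  < 11 ✓
(0, -8, 12) → max 12
(-8, 12, -6) → max 12
(12, -6, 10) → max 12
(-6, 10, 5) → max 10  < 11 ✓
(10, 5, 6) → max 10  < 11 ✓
(5, 6, 11) → max 11
13 windows satisfy the condition.

13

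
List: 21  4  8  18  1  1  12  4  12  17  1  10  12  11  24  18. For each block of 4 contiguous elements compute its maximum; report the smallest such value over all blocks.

12

[21, 4, 8, 18] → max 21
[4, 8, 18, 1] → max 18
[8, 18, 1, 1] → max 18
[18, 1, 1, 12] → max 18
[1, 1, 12, 4] → max 12
[1, 12, 4, 12] → max 12
[12, 4, 12, 17] → max 17
[4, 12, 17, 1] → max 17
[12, 17, 1, 10] → max 17
[17, 1, 10, 12] → max 17
[1, 10, 12, 11] → max 12
[10, 12, 11, 24] → max 24
[12, 11, 24, 18] → max 24
Smallest of these is 12.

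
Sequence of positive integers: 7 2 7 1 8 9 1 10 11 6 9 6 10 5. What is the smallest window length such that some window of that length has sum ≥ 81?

12

Extend right; whenever the sum reaches 81, record the length and shrink from the left:
add 7: running sum 7 < 81
add 2: running sum 9 < 81
add 7: running sum 16 < 81
add 1: running sum 17 < 81
add 8: running sum 25 < 81
add 9: running sum 34 < 81
add 1: running sum 35 < 81
add 10: running sum 45 < 81
add 11: running sum 56 < 81
add 6: running sum 62 < 81
add 9: running sum 71 < 81
add 6: running sum 77 < 81
end 12: [7, 2, 7, 1, 8, 9, 1, 10, 11, 6, 9, 6, 10] sum 87, len 13
end 13: [7, 1, 8, 9, 1, 10, 11, 6, 9, 6, 10, 5] sum 83, len 12
Shortest qualifying length: 12.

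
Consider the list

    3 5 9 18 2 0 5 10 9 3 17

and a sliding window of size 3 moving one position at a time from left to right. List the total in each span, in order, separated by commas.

3 5 9 → sum 17
5 9 18 → sum 32
9 18 2 → sum 29
18 2 0 → sum 20
2 0 5 → sum 7
0 5 10 → sum 15
5 10 9 → sum 24
10 9 3 → sum 22
9 3 17 → sum 29

17, 32, 29, 20, 7, 15, 24, 22, 29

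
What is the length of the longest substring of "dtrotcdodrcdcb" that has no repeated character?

add d: [d] len 1
add t: [d, t] len 2
add r: [d, t, r] len 3
add o: [d, t, r, o] len 4
add t (repeat t, move left end past it): [r, o, t] len 3
add c: [r, o, t, c] len 4
add d: [r, o, t, c, d] len 5
add o (repeat o, move left end past it): [t, c, d, o] len 4
add d (repeat d, move left end past it): [o, d] len 2
add r: [o, d, r] len 3
add c: [o, d, r, c] len 4
add d (repeat d, move left end past it): [r, c, d] len 3
add c (repeat c, move left end past it): [d, c] len 2
add b: [d, c, b] len 3
Longest all-distinct length: 5.

5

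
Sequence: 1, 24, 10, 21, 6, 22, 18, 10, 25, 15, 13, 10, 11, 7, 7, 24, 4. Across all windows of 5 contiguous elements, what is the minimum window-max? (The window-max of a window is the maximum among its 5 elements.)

13

(1, 24, 10, 21, 6) → max 24
(24, 10, 21, 6, 22) → max 24
(10, 21, 6, 22, 18) → max 22
(21, 6, 22, 18, 10) → max 22
(6, 22, 18, 10, 25) → max 25
(22, 18, 10, 25, 15) → max 25
(18, 10, 25, 15, 13) → max 25
(10, 25, 15, 13, 10) → max 25
(25, 15, 13, 10, 11) → max 25
(15, 13, 10, 11, 7) → max 15
(13, 10, 11, 7, 7) → max 13
(10, 11, 7, 7, 24) → max 24
(11, 7, 7, 24, 4) → max 24
Minimum of these is 13.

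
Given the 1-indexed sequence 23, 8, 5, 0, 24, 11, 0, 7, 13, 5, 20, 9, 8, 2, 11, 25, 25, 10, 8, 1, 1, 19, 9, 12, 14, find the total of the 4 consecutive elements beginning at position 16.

68

Elements at indices 16..19: 25, 25, 10, 8
sum(25, 25, 10, 8) = 68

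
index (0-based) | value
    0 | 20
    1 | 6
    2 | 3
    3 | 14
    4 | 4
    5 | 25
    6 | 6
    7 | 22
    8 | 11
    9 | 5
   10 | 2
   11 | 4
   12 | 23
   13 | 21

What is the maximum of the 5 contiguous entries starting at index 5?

Elements at indices 5..9: 25, 6, 22, 11, 5
max(25, 6, 22, 11, 5) = 25

25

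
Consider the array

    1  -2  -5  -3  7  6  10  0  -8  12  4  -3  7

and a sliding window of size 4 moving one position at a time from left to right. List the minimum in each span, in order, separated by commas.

[1, -2, -5, -3] → min -5
[-2, -5, -3, 7] → min -5
[-5, -3, 7, 6] → min -5
[-3, 7, 6, 10] → min -3
[7, 6, 10, 0] → min 0
[6, 10, 0, -8] → min -8
[10, 0, -8, 12] → min -8
[0, -8, 12, 4] → min -8
[-8, 12, 4, -3] → min -8
[12, 4, -3, 7] → min -3

-5, -5, -5, -3, 0, -8, -8, -8, -8, -3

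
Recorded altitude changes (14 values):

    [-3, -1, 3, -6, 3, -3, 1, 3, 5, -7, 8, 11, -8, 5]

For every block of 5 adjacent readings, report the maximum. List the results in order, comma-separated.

3, 3, 3, 3, 5, 5, 8, 11, 11, 11

(-3, -1, 3, -6, 3) → max 3
(-1, 3, -6, 3, -3) → max 3
(3, -6, 3, -3, 1) → max 3
(-6, 3, -3, 1, 3) → max 3
(3, -3, 1, 3, 5) → max 5
(-3, 1, 3, 5, -7) → max 5
(1, 3, 5, -7, 8) → max 8
(3, 5, -7, 8, 11) → max 11
(5, -7, 8, 11, -8) → max 11
(-7, 8, 11, -8, 5) → max 11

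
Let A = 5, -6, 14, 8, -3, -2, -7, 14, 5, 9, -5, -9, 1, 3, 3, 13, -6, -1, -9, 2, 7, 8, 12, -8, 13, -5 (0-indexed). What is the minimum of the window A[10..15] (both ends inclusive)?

Elements at indices 10..15: -5, -9, 1, 3, 3, 13
min(-5, -9, 1, 3, 3, 13) = -9

-9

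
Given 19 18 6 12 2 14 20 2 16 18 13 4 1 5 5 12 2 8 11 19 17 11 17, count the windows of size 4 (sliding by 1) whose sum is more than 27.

15

[19, 18, 6, 12] → sum 55  > 27 ✓
[18, 6, 12, 2] → sum 38  > 27 ✓
[6, 12, 2, 14] → sum 34  > 27 ✓
[12, 2, 14, 20] → sum 48  > 27 ✓
[2, 14, 20, 2] → sum 38  > 27 ✓
[14, 20, 2, 16] → sum 52  > 27 ✓
[20, 2, 16, 18] → sum 56  > 27 ✓
[2, 16, 18, 13] → sum 49  > 27 ✓
[16, 18, 13, 4] → sum 51  > 27 ✓
[18, 13, 4, 1] → sum 36  > 27 ✓
[13, 4, 1, 5] → sum 23
[4, 1, 5, 5] → sum 15
[1, 5, 5, 12] → sum 23
[5, 5, 12, 2] → sum 24
[5, 12, 2, 8] → sum 27
[12, 2, 8, 11] → sum 33  > 27 ✓
[2, 8, 11, 19] → sum 40  > 27 ✓
[8, 11, 19, 17] → sum 55  > 27 ✓
[11, 19, 17, 11] → sum 58  > 27 ✓
[19, 17, 11, 17] → sum 64  > 27 ✓
15 windows satisfy the condition.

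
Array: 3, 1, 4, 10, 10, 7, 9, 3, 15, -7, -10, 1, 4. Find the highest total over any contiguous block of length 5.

44

3 1 4 10 10 → sum 28
1 4 10 10 7 → sum 32
4 10 10 7 9 → sum 40
10 10 7 9 3 → sum 39
10 7 9 3 15 → sum 44
7 9 3 15 -7 → sum 27
9 3 15 -7 -10 → sum 10
3 15 -7 -10 1 → sum 2
15 -7 -10 1 4 → sum 3
Highest of these is 44.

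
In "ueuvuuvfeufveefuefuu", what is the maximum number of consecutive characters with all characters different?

add u: [u] len 1
add e: [u, e] len 2
add u (repeat u, move left end past it): [e, u] len 2
add v: [e, u, v] len 3
add u (repeat u, move left end past it): [v, u] len 2
add u (repeat u, move left end past it): [u] len 1
add v: [u, v] len 2
add f: [u, v, f] len 3
add e: [u, v, f, e] len 4
add u (repeat u, move left end past it): [v, f, e, u] len 4
add f (repeat f, move left end past it): [e, u, f] len 3
add v: [e, u, f, v] len 4
add e (repeat e, move left end past it): [u, f, v, e] len 4
add e (repeat e, move left end past it): [e] len 1
add f: [e, f] len 2
add u: [e, f, u] len 3
add e (repeat e, move left end past it): [f, u, e] len 3
add f (repeat f, move left end past it): [u, e, f] len 3
add u (repeat u, move left end past it): [e, f, u] len 3
add u (repeat u, move left end past it): [u] len 1
Longest all-distinct length: 4.

4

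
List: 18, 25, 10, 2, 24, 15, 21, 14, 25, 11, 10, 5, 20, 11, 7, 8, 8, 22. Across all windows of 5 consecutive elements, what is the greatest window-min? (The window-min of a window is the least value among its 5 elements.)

18 25 10 2 24 → min 2
25 10 2 24 15 → min 2
10 2 24 15 21 → min 2
2 24 15 21 14 → min 2
24 15 21 14 25 → min 14
15 21 14 25 11 → min 11
21 14 25 11 10 → min 10
14 25 11 10 5 → min 5
25 11 10 5 20 → min 5
11 10 5 20 11 → min 5
10 5 20 11 7 → min 5
5 20 11 7 8 → min 5
20 11 7 8 8 → min 7
11 7 8 8 22 → min 7
Greatest of these is 14.

14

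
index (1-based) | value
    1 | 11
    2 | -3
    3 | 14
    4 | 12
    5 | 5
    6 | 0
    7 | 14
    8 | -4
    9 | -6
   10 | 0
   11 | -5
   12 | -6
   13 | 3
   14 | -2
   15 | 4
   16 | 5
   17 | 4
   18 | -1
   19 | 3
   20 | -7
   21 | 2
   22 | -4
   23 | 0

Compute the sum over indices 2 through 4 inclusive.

23

Elements at indices 2..4: -3, 14, 12
sum(-3, 14, 12) = 23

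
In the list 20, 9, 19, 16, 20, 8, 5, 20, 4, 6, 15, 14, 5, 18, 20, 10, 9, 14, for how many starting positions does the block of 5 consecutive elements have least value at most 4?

20 9 19 16 20 → min 9
9 19 16 20 8 → min 8
19 16 20 8 5 → min 5
16 20 8 5 20 → min 5
20 8 5 20 4 → min 4  ≤ 4 ✓
8 5 20 4 6 → min 4  ≤ 4 ✓
5 20 4 6 15 → min 4  ≤ 4 ✓
20 4 6 15 14 → min 4  ≤ 4 ✓
4 6 15 14 5 → min 4  ≤ 4 ✓
6 15 14 5 18 → min 5
15 14 5 18 20 → min 5
14 5 18 20 10 → min 5
5 18 20 10 9 → min 5
18 20 10 9 14 → min 9
5 windows satisfy the condition.

5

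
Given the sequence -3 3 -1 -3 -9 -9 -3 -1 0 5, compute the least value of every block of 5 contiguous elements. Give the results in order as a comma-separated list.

-9, -9, -9, -9, -9, -9

Sliding a size-5 window across the 10 values:
-3 3 -1 -3 -9 → min -9
3 -1 -3 -9 -9 → min -9
-1 -3 -9 -9 -3 → min -9
-3 -9 -9 -3 -1 → min -9
-9 -9 -3 -1 0 → min -9
-9 -3 -1 0 5 → min -9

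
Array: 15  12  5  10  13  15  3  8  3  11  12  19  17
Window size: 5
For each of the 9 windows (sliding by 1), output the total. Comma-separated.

55, 55, 46, 49, 42, 40, 37, 53, 62

15 12 5 10 13 → sum 55
12 5 10 13 15 → sum 55
5 10 13 15 3 → sum 46
10 13 15 3 8 → sum 49
13 15 3 8 3 → sum 42
15 3 8 3 11 → sum 40
3 8 3 11 12 → sum 37
8 3 11 12 19 → sum 53
3 11 12 19 17 → sum 62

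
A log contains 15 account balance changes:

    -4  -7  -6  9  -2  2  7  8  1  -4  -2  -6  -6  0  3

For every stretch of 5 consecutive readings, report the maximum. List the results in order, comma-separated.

9, 9, 9, 9, 8, 8, 8, 8, 1, 0, 3

-4 -7 -6 9 -2 → max 9
-7 -6 9 -2 2 → max 9
-6 9 -2 2 7 → max 9
9 -2 2 7 8 → max 9
-2 2 7 8 1 → max 8
2 7 8 1 -4 → max 8
7 8 1 -4 -2 → max 8
8 1 -4 -2 -6 → max 8
1 -4 -2 -6 -6 → max 1
-4 -2 -6 -6 0 → max 0
-2 -6 -6 0 3 → max 3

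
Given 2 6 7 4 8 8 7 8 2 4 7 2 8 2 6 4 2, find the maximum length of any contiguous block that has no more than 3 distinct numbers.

Extend right; when distinct count exceeds 3, shrink from the left:
[2] 1 distinct, len 1
[2, 6] 2 distinct, len 2
[2, 6, 7] 3 distinct, len 3
[6, 7, 4] 3 distinct, len 3
[7, 4, 8] 3 distinct, len 3
[7, 4, 8, 8] 3 distinct, len 4
[7, 4, 8, 8, 7] 3 distinct, len 5
[7, 4, 8, 8, 7, 8] 3 distinct, len 6
[8, 8, 7, 8, 2] 3 distinct, len 5
[8, 2, 4] 3 distinct, len 3
[2, 4, 7] 3 distinct, len 3
[2, 4, 7, 2] 3 distinct, len 4
[7, 2, 8] 3 distinct, len 3
[7, 2, 8, 2] 3 distinct, len 4
[2, 8, 2, 6] 3 distinct, len 4
[2, 6, 4] 3 distinct, len 3
[2, 6, 4, 2] 3 distinct, len 4
Longest length with ≤3 distinct: 6.

6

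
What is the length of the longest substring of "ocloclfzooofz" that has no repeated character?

[o] len 1
[o, c] len 2
[o, c, l] len 3
[c, l, o] len 3
[l, o, c] len 3
[o, c, l] len 3
[o, c, l, f] len 4
[o, c, l, f, z] len 5
[c, l, f, z, o] len 5
[o] len 1
[o] len 1
[o, f] len 2
[o, f, z] len 3
Longest all-distinct length: 5.

5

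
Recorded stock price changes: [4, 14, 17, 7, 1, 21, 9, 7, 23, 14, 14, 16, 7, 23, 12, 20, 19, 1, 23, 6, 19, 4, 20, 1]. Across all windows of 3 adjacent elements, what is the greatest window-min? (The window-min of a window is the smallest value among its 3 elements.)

14

Window mins for each of the 22 positions:
4 14 17 → min 4
14 17 7 → min 7
17 7 1 → min 1
7 1 21 → min 1
1 21 9 → min 1
21 9 7 → min 7
9 7 23 → min 7
7 23 14 → min 7
23 14 14 → min 14
14 14 16 → min 14
14 16 7 → min 7
16 7 23 → min 7
7 23 12 → min 7
23 12 20 → min 12
12 20 19 → min 12
20 19 1 → min 1
19 1 23 → min 1
1 23 6 → min 1
23 6 19 → min 6
6 19 4 → min 4
19 4 20 → min 4
4 20 1 → min 1
Greatest of these is 14.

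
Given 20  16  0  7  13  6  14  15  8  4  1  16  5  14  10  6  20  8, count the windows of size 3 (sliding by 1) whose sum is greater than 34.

5

(20, 16, 0) → sum 36  > 34 ✓
(16, 0, 7) → sum 23
(0, 7, 13) → sum 20
(7, 13, 6) → sum 26
(13, 6, 14) → sum 33
(6, 14, 15) → sum 35  > 34 ✓
(14, 15, 8) → sum 37  > 34 ✓
(15, 8, 4) → sum 27
(8, 4, 1) → sum 13
(4, 1, 16) → sum 21
(1, 16, 5) → sum 22
(16, 5, 14) → sum 35  > 34 ✓
(5, 14, 10) → sum 29
(14, 10, 6) → sum 30
(10, 6, 20) → sum 36  > 34 ✓
(6, 20, 8) → sum 34
5 windows satisfy the condition.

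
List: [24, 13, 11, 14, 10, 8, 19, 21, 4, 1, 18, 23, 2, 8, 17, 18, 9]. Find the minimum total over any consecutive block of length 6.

56

24 13 11 14 10 8 → sum 80
13 11 14 10 8 19 → sum 75
11 14 10 8 19 21 → sum 83
14 10 8 19 21 4 → sum 76
10 8 19 21 4 1 → sum 63
8 19 21 4 1 18 → sum 71
19 21 4 1 18 23 → sum 86
21 4 1 18 23 2 → sum 69
4 1 18 23 2 8 → sum 56
1 18 23 2 8 17 → sum 69
18 23 2 8 17 18 → sum 86
23 2 8 17 18 9 → sum 77
Minimum of these is 56.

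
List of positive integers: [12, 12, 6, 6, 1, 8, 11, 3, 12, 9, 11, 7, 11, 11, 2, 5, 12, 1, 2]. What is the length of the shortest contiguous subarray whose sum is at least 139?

add 12: running sum 12 < 139
add 12: running sum 24 < 139
add 6: running sum 30 < 139
add 6: running sum 36 < 139
add 1: running sum 37 < 139
add 8: running sum 45 < 139
add 11: running sum 56 < 139
add 3: running sum 59 < 139
add 12: running sum 71 < 139
add 9: running sum 80 < 139
add 11: running sum 91 < 139
add 7: running sum 98 < 139
add 11: running sum 109 < 139
add 11: running sum 120 < 139
add 2: running sum 122 < 139
add 5: running sum 127 < 139
end 16: [12, 12, 6, 6, 1, 8, 11, 3, 12, 9, 11, 7, 11, 11, 2, 5, 12] sum 139, len 17
end 17: [12, 12, 6, 6, 1, 8, 11, 3, 12, 9, 11, 7, 11, 11, 2, 5, 12, 1] sum 140, len 18
end 18: [12, 12, 6, 6, 1, 8, 11, 3, 12, 9, 11, 7, 11, 11, 2, 5, 12, 1, 2] sum 142, len 19
Shortest qualifying length: 17.

17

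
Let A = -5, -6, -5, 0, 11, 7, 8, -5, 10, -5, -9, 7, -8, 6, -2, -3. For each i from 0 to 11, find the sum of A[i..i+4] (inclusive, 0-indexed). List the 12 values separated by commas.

-5, 7, 21, 21, 31, 15, -1, -2, -5, -9, -6, 0

[-5, -6, -5, 0, 11] → sum -5
[-6, -5, 0, 11, 7] → sum 7
[-5, 0, 11, 7, 8] → sum 21
[0, 11, 7, 8, -5] → sum 21
[11, 7, 8, -5, 10] → sum 31
[7, 8, -5, 10, -5] → sum 15
[8, -5, 10, -5, -9] → sum -1
[-5, 10, -5, -9, 7] → sum -2
[10, -5, -9, 7, -8] → sum -5
[-5, -9, 7, -8, 6] → sum -9
[-9, 7, -8, 6, -2] → sum -6
[7, -8, 6, -2, -3] → sum 0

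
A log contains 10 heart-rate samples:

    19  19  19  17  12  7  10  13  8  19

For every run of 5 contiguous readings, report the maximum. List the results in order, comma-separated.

19, 19, 19, 17, 13, 19

[19, 19, 19, 17, 12] → max 19
[19, 19, 17, 12, 7] → max 19
[19, 17, 12, 7, 10] → max 19
[17, 12, 7, 10, 13] → max 17
[12, 7, 10, 13, 8] → max 13
[7, 10, 13, 8, 19] → max 19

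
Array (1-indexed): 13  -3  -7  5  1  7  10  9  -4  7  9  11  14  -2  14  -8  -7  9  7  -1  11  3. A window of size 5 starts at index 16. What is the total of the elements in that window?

0

Elements at indices 16..20: -8, -7, 9, 7, -1
sum(-8, -7, 9, 7, -1) = 0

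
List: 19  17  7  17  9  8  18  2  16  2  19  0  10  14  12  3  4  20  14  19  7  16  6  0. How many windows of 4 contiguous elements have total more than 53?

19 17 7 17 → sum 60  > 53 ✓
17 7 17 9 → sum 50
7 17 9 8 → sum 41
17 9 8 18 → sum 52
9 8 18 2 → sum 37
8 18 2 16 → sum 44
18 2 16 2 → sum 38
2 16 2 19 → sum 39
16 2 19 0 → sum 37
2 19 0 10 → sum 31
19 0 10 14 → sum 43
0 10 14 12 → sum 36
10 14 12 3 → sum 39
14 12 3 4 → sum 33
12 3 4 20 → sum 39
3 4 20 14 → sum 41
4 20 14 19 → sum 57  > 53 ✓
20 14 19 7 → sum 60  > 53 ✓
14 19 7 16 → sum 56  > 53 ✓
19 7 16 6 → sum 48
7 16 6 0 → sum 29
4 windows satisfy the condition.

4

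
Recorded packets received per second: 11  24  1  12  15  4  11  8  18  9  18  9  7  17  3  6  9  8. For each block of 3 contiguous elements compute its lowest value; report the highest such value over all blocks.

9

Each size-3 window and its min:
[11, 24, 1] → min 1
[24, 1, 12] → min 1
[1, 12, 15] → min 1
[12, 15, 4] → min 4
[15, 4, 11] → min 4
[4, 11, 8] → min 4
[11, 8, 18] → min 8
[8, 18, 9] → min 8
[18, 9, 18] → min 9
[9, 18, 9] → min 9
[18, 9, 7] → min 7
[9, 7, 17] → min 7
[7, 17, 3] → min 3
[17, 3, 6] → min 3
[3, 6, 9] → min 3
[6, 9, 8] → min 6
Highest of these is 9.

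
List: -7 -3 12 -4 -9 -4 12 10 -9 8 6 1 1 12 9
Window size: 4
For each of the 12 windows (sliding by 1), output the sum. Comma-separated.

(-7, -3, 12, -4) → sum -2
(-3, 12, -4, -9) → sum -4
(12, -4, -9, -4) → sum -5
(-4, -9, -4, 12) → sum -5
(-9, -4, 12, 10) → sum 9
(-4, 12, 10, -9) → sum 9
(12, 10, -9, 8) → sum 21
(10, -9, 8, 6) → sum 15
(-9, 8, 6, 1) → sum 6
(8, 6, 1, 1) → sum 16
(6, 1, 1, 12) → sum 20
(1, 1, 12, 9) → sum 23

-2, -4, -5, -5, 9, 9, 21, 15, 6, 16, 20, 23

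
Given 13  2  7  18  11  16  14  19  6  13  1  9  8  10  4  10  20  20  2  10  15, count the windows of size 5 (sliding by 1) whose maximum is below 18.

4

(13, 2, 7, 18, 11) → max 18
(2, 7, 18, 11, 16) → max 18
(7, 18, 11, 16, 14) → max 18
(18, 11, 16, 14, 19) → max 19
(11, 16, 14, 19, 6) → max 19
(16, 14, 19, 6, 13) → max 19
(14, 19, 6, 13, 1) → max 19
(19, 6, 13, 1, 9) → max 19
(6, 13, 1, 9, 8) → max 13  < 18 ✓
(13, 1, 9, 8, 10) → max 13  < 18 ✓
(1, 9, 8, 10, 4) → max 10  < 18 ✓
(9, 8, 10, 4, 10) → max 10  < 18 ✓
(8, 10, 4, 10, 20) → max 20
(10, 4, 10, 20, 20) → max 20
(4, 10, 20, 20, 2) → max 20
(10, 20, 20, 2, 10) → max 20
(20, 20, 2, 10, 15) → max 20
4 windows satisfy the condition.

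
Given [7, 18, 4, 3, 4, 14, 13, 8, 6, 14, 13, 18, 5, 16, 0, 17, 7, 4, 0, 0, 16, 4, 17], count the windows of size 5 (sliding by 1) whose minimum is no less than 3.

10

[7, 18, 4, 3, 4] → min 3  ≥ 3 ✓
[18, 4, 3, 4, 14] → min 3  ≥ 3 ✓
[4, 3, 4, 14, 13] → min 3  ≥ 3 ✓
[3, 4, 14, 13, 8] → min 3  ≥ 3 ✓
[4, 14, 13, 8, 6] → min 4  ≥ 3 ✓
[14, 13, 8, 6, 14] → min 6  ≥ 3 ✓
[13, 8, 6, 14, 13] → min 6  ≥ 3 ✓
[8, 6, 14, 13, 18] → min 6  ≥ 3 ✓
[6, 14, 13, 18, 5] → min 5  ≥ 3 ✓
[14, 13, 18, 5, 16] → min 5  ≥ 3 ✓
[13, 18, 5, 16, 0] → min 0
[18, 5, 16, 0, 17] → min 0
[5, 16, 0, 17, 7] → min 0
[16, 0, 17, 7, 4] → min 0
[0, 17, 7, 4, 0] → min 0
[17, 7, 4, 0, 0] → min 0
[7, 4, 0, 0, 16] → min 0
[4, 0, 0, 16, 4] → min 0
[0, 0, 16, 4, 17] → min 0
10 windows satisfy the condition.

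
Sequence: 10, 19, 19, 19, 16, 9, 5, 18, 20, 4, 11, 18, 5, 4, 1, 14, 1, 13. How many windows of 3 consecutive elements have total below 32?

6

(10, 19, 19) → sum 48
(19, 19, 19) → sum 57
(19, 19, 16) → sum 54
(19, 16, 9) → sum 44
(16, 9, 5) → sum 30  < 32 ✓
(9, 5, 18) → sum 32
(5, 18, 20) → sum 43
(18, 20, 4) → sum 42
(20, 4, 11) → sum 35
(4, 11, 18) → sum 33
(11, 18, 5) → sum 34
(18, 5, 4) → sum 27  < 32 ✓
(5, 4, 1) → sum 10  < 32 ✓
(4, 1, 14) → sum 19  < 32 ✓
(1, 14, 1) → sum 16  < 32 ✓
(14, 1, 13) → sum 28  < 32 ✓
6 windows satisfy the condition.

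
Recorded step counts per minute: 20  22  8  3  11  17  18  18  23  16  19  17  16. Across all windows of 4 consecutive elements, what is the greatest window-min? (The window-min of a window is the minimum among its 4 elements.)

[20, 22, 8, 3] → min 3
[22, 8, 3, 11] → min 3
[8, 3, 11, 17] → min 3
[3, 11, 17, 18] → min 3
[11, 17, 18, 18] → min 11
[17, 18, 18, 23] → min 17
[18, 18, 23, 16] → min 16
[18, 23, 16, 19] → min 16
[23, 16, 19, 17] → min 16
[16, 19, 17, 16] → min 16
Greatest of these is 17.

17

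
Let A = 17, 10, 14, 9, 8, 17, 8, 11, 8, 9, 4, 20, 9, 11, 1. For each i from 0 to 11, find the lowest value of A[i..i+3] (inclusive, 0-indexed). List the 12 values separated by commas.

17 10 14 9 → min 9
10 14 9 8 → min 8
14 9 8 17 → min 8
9 8 17 8 → min 8
8 17 8 11 → min 8
17 8 11 8 → min 8
8 11 8 9 → min 8
11 8 9 4 → min 4
8 9 4 20 → min 4
9 4 20 9 → min 4
4 20 9 11 → min 4
20 9 11 1 → min 1

9, 8, 8, 8, 8, 8, 8, 4, 4, 4, 4, 1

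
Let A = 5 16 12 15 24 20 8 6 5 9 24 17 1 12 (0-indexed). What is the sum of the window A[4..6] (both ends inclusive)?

52

Elements at indices 4..6: 24, 20, 8
sum(24, 20, 8) = 52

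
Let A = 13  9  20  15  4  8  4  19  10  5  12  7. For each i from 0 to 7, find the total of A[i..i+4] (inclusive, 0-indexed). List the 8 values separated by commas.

61, 56, 51, 50, 45, 46, 50, 53

13 9 20 15 4 → sum 61
9 20 15 4 8 → sum 56
20 15 4 8 4 → sum 51
15 4 8 4 19 → sum 50
4 8 4 19 10 → sum 45
8 4 19 10 5 → sum 46
4 19 10 5 12 → sum 50
19 10 5 12 7 → sum 53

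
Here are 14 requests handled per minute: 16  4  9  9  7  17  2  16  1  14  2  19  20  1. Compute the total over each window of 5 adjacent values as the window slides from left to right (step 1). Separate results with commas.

Sliding a size-5 window across the 14 values:
[16, 4, 9, 9, 7] → sum 45
[4, 9, 9, 7, 17] → sum 46
[9, 9, 7, 17, 2] → sum 44
[9, 7, 17, 2, 16] → sum 51
[7, 17, 2, 16, 1] → sum 43
[17, 2, 16, 1, 14] → sum 50
[2, 16, 1, 14, 2] → sum 35
[16, 1, 14, 2, 19] → sum 52
[1, 14, 2, 19, 20] → sum 56
[14, 2, 19, 20, 1] → sum 56

45, 46, 44, 51, 43, 50, 35, 52, 56, 56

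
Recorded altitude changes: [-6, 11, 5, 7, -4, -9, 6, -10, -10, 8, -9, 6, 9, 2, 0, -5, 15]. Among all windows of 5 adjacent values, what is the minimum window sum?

Window sums for each of the 13 positions:
[-6, 11, 5, 7, -4] → sum 13
[11, 5, 7, -4, -9] → sum 10
[5, 7, -4, -9, 6] → sum 5
[7, -4, -9, 6, -10] → sum -10
[-4, -9, 6, -10, -10] → sum -27
[-9, 6, -10, -10, 8] → sum -15
[6, -10, -10, 8, -9] → sum -15
[-10, -10, 8, -9, 6] → sum -15
[-10, 8, -9, 6, 9] → sum 4
[8, -9, 6, 9, 2] → sum 16
[-9, 6, 9, 2, 0] → sum 8
[6, 9, 2, 0, -5] → sum 12
[9, 2, 0, -5, 15] → sum 21
Minimum of these is -27.

-27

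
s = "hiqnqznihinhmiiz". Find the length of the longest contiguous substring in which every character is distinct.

5

add h: [h] len 1
add i: [h, i] len 2
add q: [h, i, q] len 3
add n: [h, i, q, n] len 4
add q (repeat q, move left end past it): [n, q] len 2
add z: [n, q, z] len 3
add n (repeat n, move left end past it): [q, z, n] len 3
add i: [q, z, n, i] len 4
add h: [q, z, n, i, h] len 5
add i (repeat i, move left end past it): [h, i] len 2
add n: [h, i, n] len 3
add h (repeat h, move left end past it): [i, n, h] len 3
add m: [i, n, h, m] len 4
add i (repeat i, move left end past it): [n, h, m, i] len 4
add i (repeat i, move left end past it): [i] len 1
add z: [i, z] len 2
Longest all-distinct length: 5.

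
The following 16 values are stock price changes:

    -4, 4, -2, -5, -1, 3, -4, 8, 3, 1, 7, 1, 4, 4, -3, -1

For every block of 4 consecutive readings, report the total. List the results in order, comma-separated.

-7, -4, -5, -7, 6, 10, 8, 19, 12, 13, 16, 6, 4

Sliding a size-4 window across the 16 values:
(-4, 4, -2, -5) → sum -7
(4, -2, -5, -1) → sum -4
(-2, -5, -1, 3) → sum -5
(-5, -1, 3, -4) → sum -7
(-1, 3, -4, 8) → sum 6
(3, -4, 8, 3) → sum 10
(-4, 8, 3, 1) → sum 8
(8, 3, 1, 7) → sum 19
(3, 1, 7, 1) → sum 12
(1, 7, 1, 4) → sum 13
(7, 1, 4, 4) → sum 16
(1, 4, 4, -3) → sum 6
(4, 4, -3, -1) → sum 4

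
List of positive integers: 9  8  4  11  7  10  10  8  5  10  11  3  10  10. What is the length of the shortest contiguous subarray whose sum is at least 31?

4

add 9: running sum 9 < 31
add 8: running sum 17 < 31
add 4: running sum 21 < 31
add 11: shortest ending here [9, 8, 4, 11] sum 32, len 4
add 7: shortest ending here [9, 8, 4, 11, 7] sum 39, len 5
add 10: shortest ending here [4, 11, 7, 10] sum 32, len 4
add 10: shortest ending here [11, 7, 10, 10] sum 38, len 4
add 8: shortest ending here [7, 10, 10, 8] sum 35, len 4
add 5: shortest ending here [10, 10, 8, 5] sum 33, len 4
add 10: shortest ending here [10, 8, 5, 10] sum 33, len 4
add 11: shortest ending here [8, 5, 10, 11] sum 34, len 4
add 3: shortest ending here [8, 5, 10, 11, 3] sum 37, len 5
add 10: shortest ending here [10, 11, 3, 10] sum 34, len 4
add 10: shortest ending here [11, 3, 10, 10] sum 34, len 4
Shortest qualifying length: 4.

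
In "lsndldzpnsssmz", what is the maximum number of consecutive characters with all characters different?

add l: [l] len 1
add s: [l, s] len 2
add n: [l, s, n] len 3
add d: [l, s, n, d] len 4
add l (repeat l, move left end past it): [s, n, d, l] len 4
add d (repeat d, move left end past it): [l, d] len 2
add z: [l, d, z] len 3
add p: [l, d, z, p] len 4
add n: [l, d, z, p, n] len 5
add s: [l, d, z, p, n, s] len 6
add s (repeat s, move left end past it): [s] len 1
add s (repeat s, move left end past it): [s] len 1
add m: [s, m] len 2
add z: [s, m, z] len 3
Longest all-distinct length: 6.

6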